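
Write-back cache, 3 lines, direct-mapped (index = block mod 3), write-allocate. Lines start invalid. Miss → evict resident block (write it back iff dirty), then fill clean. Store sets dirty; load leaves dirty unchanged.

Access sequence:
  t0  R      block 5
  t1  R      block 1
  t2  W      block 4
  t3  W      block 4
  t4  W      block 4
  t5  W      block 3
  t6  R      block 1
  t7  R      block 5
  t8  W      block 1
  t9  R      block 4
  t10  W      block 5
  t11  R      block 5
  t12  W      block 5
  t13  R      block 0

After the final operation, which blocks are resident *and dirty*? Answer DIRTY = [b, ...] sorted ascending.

DIRTY = [5]

0: R B5 -> L2 miss  d=-]
1: R B1 -> L1 miss  d=-]
2: W B4 -> L1 miss  d=D]
3: W B4 -> L1 hit  d=D]
4: W B4 -> L1 hit  d=D]
5: W B3 -> L0 miss  d=D]
6: R B1 -> L1 miss wb->B4  d=-]
7: R B5 -> L2 hit  d=-]
8: W B1 -> L1 hit  d=D]
9: R B4 -> L1 miss wb->B1  d=-]
10: W B5 -> L2 hit  d=D]
11: R B5 -> L2 hit  d=D]
12: W B5 -> L2 hit  d=D]
13: R B0 -> L0 miss wb->B3  d=-]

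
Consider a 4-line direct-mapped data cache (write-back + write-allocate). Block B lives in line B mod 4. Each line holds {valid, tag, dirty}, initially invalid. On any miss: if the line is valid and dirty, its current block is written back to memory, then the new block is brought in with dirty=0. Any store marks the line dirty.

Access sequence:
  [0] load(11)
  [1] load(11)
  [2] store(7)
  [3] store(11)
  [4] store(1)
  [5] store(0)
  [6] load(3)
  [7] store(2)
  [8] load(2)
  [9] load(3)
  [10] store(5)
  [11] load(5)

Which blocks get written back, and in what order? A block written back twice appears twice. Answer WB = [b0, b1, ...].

WB = [7, 11, 1]

0: R B11 -> L3 miss  d=-]
1: R B11 -> L3 hit  d=-]
2: W B7 -> L3 miss  d=D]
3: W B11 -> L3 miss wb->B7  d=D]
4: W B1 -> L1 miss  d=D]
5: W B0 -> L0 miss  d=D]
6: R B3 -> L3 miss wb->B11  d=-]
7: W B2 -> L2 miss  d=D]
8: R B2 -> L2 hit  d=D]
9: R B3 -> L3 hit  d=-]
10: W B5 -> L1 miss wb->B1  d=D]
11: R B5 -> L1 hit  d=D]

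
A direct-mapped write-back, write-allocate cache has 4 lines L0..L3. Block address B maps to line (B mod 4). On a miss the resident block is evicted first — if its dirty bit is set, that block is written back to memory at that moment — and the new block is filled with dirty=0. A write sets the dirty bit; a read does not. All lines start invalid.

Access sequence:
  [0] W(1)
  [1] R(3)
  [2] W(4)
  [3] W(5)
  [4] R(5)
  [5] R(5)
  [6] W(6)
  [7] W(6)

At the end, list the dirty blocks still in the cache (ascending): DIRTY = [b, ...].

0: W B1 → L1 miss [D]
1: R B3 → L3 miss [-]
2: W B4 → L0 miss [D]
3: W B5 → L1 miss wb→B1 [D]
4: R B5 → L1 hit [D]
5: R B5 → L1 hit [D]
6: W B6 → L2 miss [D]
7: W B6 → L2 hit [D]

DIRTY = [4, 5, 6]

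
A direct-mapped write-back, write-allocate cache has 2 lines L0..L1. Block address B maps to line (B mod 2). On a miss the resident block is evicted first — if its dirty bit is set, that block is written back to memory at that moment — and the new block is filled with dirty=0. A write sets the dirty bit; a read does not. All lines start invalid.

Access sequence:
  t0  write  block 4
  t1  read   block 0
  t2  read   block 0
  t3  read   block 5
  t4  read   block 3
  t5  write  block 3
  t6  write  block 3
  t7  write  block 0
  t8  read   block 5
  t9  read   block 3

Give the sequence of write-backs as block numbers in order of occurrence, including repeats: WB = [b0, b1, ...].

WB = [4, 3]

  0 | W B4 → L0 miss [D]
  1 | R B0 → L0 miss wb→B4 [-]
  2 | R B0 → L0 hit [-]
  3 | R B5 → L1 miss [-]
  4 | R B3 → L1 miss [-]
  5 | W B3 → L1 hit [D]
  6 | W B3 → L1 hit [D]
  7 | W B0 → L0 hit [D]
  8 | R B5 → L1 miss wb→B3 [-]
  9 | R B3 → L1 miss [-]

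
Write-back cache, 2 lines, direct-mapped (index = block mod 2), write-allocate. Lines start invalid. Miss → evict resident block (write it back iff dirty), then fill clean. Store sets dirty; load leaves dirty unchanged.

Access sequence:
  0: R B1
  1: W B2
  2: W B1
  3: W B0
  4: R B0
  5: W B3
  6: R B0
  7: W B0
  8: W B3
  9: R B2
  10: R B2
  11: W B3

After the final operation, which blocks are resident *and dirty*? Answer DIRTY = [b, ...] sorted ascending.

DIRTY = [3]

0: R B1 -> L1 miss  d=-]
1: W B2 -> L0 miss  d=D]
2: W B1 -> L1 hit  d=D]
3: W B0 -> L0 miss wb->B2  d=D]
4: R B0 -> L0 hit  d=D]
5: W B3 -> L1 miss wb->B1  d=D]
6: R B0 -> L0 hit  d=D]
7: W B0 -> L0 hit  d=D]
8: W B3 -> L1 hit  d=D]
9: R B2 -> L0 miss wb->B0  d=-]
10: R B2 -> L0 hit  d=-]
11: W B3 -> L1 hit  d=D]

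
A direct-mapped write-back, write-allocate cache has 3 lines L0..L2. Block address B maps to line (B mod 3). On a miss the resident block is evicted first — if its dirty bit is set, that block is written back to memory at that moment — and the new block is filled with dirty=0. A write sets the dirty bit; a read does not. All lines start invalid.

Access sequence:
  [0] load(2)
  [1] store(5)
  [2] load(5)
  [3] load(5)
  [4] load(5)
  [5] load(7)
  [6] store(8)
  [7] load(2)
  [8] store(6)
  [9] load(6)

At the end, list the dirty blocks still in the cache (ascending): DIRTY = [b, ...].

0: R B2 → L2 miss [-]
1: W B5 → L2 miss [D]
2: R B5 → L2 hit [D]
3: R B5 → L2 hit [D]
4: R B5 → L2 hit [D]
5: R B7 → L1 miss [-]
6: W B8 → L2 miss wb→B5 [D]
7: R B2 → L2 miss wb→B8 [-]
8: W B6 → L0 miss [D]
9: R B6 → L0 hit [D]

DIRTY = [6]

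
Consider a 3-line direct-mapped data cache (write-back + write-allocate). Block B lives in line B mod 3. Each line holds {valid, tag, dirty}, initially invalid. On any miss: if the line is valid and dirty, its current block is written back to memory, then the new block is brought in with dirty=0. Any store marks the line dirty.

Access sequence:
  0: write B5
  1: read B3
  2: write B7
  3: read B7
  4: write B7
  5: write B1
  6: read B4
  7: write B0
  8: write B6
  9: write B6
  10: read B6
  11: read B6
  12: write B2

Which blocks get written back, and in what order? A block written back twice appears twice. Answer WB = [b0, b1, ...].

WB = [7, 1, 0, 5]

0: W B5 -> L2 miss  d=D]
1: R B3 -> L0 miss  d=-]
2: W B7 -> L1 miss  d=D]
3: R B7 -> L1 hit  d=D]
4: W B7 -> L1 hit  d=D]
5: W B1 -> L1 miss wb->B7  d=D]
6: R B4 -> L1 miss wb->B1  d=-]
7: W B0 -> L0 miss  d=D]
8: W B6 -> L0 miss wb->B0  d=D]
9: W B6 -> L0 hit  d=D]
10: R B6 -> L0 hit  d=D]
11: R B6 -> L0 hit  d=D]
12: W B2 -> L2 miss wb->B5  d=D]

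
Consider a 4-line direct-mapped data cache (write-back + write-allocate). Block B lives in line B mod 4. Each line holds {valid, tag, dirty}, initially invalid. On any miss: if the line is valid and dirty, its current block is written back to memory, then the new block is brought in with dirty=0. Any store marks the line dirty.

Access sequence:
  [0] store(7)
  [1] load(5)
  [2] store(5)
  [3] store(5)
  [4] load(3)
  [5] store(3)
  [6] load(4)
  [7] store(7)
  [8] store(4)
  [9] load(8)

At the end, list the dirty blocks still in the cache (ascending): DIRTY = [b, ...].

DIRTY = [5, 7]

0: W B7 → L3 miss [D]
1: R B5 → L1 miss [-]
2: W B5 → L1 hit [D]
3: W B5 → L1 hit [D]
4: R B3 → L3 miss wb→B7 [-]
5: W B3 → L3 hit [D]
6: R B4 → L0 miss [-]
7: W B7 → L3 miss wb→B3 [D]
8: W B4 → L0 hit [D]
9: R B8 → L0 miss wb→B4 [-]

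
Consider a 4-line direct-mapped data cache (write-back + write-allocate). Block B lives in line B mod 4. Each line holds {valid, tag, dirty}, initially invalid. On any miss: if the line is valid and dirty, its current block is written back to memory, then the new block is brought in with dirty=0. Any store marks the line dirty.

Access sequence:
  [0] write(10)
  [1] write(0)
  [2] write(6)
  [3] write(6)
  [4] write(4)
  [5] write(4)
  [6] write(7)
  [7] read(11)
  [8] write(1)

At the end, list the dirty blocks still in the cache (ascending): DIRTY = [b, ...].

DIRTY = [1, 4, 6]

  0 | W B10 → L2 miss [D]
  1 | W B0 → L0 miss [D]
  2 | W B6 → L2 miss wb→B10 [D]
  3 | W B6 → L2 hit [D]
  4 | W B4 → L0 miss wb→B0 [D]
  5 | W B4 → L0 hit [D]
  6 | W B7 → L3 miss [D]
  7 | R B11 → L3 miss wb→B7 [-]
  8 | W B1 → L1 miss [D]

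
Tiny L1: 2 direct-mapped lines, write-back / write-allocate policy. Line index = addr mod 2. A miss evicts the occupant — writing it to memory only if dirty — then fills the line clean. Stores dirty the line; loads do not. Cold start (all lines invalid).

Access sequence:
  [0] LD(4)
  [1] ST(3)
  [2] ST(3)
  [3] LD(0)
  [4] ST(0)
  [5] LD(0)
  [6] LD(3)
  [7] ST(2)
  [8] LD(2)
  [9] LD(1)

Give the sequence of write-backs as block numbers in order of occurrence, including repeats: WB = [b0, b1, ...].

WB = [0, 3]

  0 | R B4 → L0 miss [-]
  1 | W B3 → L1 miss [D]
  2 | W B3 → L1 hit [D]
  3 | R B0 → L0 miss [-]
  4 | W B0 → L0 hit [D]
  5 | R B0 → L0 hit [D]
  6 | R B3 → L1 hit [D]
  7 | W B2 → L0 miss wb→B0 [D]
  8 | R B2 → L0 hit [D]
  9 | R B1 → L1 miss wb→B3 [-]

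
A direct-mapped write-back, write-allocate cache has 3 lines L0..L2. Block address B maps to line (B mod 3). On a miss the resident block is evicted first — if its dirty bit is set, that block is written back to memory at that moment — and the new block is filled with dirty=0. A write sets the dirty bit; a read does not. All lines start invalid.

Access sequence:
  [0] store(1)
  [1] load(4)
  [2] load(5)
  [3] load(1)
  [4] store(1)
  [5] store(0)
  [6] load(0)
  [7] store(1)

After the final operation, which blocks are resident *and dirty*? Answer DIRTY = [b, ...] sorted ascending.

DIRTY = [0, 1]

0: W B1 → L1 miss [D]
1: R B4 → L1 miss wb→B1 [-]
2: R B5 → L2 miss [-]
3: R B1 → L1 miss [-]
4: W B1 → L1 hit [D]
5: W B0 → L0 miss [D]
6: R B0 → L0 hit [D]
7: W B1 → L1 hit [D]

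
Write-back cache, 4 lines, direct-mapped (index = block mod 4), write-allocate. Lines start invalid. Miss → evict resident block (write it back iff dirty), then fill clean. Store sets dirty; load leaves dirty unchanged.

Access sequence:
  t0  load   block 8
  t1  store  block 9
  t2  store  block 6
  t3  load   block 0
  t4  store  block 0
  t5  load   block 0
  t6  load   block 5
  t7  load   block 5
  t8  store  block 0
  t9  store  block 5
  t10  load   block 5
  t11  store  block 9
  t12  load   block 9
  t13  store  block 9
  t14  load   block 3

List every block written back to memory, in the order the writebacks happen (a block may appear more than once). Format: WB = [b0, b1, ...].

  0 | R B8 → L0 miss [-]
  1 | W B9 → L1 miss [D]
  2 | W B6 → L2 miss [D]
  3 | R B0 → L0 miss [-]
  4 | W B0 → L0 hit [D]
  5 | R B0 → L0 hit [D]
  6 | R B5 → L1 miss wb→B9 [-]
  7 | R B5 → L1 hit [-]
  8 | W B0 → L0 hit [D]
  9 | W B5 → L1 hit [D]
  10 | R B5 → L1 hit [D]
  11 | W B9 → L1 miss wb→B5 [D]
  12 | R B9 → L1 hit [D]
  13 | W B9 → L1 hit [D]
  14 | R B3 → L3 miss [-]

WB = [9, 5]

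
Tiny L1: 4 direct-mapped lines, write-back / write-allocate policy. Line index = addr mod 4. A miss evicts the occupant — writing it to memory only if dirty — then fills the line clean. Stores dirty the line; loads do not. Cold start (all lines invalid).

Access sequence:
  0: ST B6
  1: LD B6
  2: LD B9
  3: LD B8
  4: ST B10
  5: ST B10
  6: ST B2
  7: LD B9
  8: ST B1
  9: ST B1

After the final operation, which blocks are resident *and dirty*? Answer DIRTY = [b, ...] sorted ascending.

  0 | W B6 → L2 miss [D]
  1 | R B6 → L2 hit [D]
  2 | R B9 → L1 miss [-]
  3 | R B8 → L0 miss [-]
  4 | W B10 → L2 miss wb→B6 [D]
  5 | W B10 → L2 hit [D]
  6 | W B2 → L2 miss wb→B10 [D]
  7 | R B9 → L1 hit [-]
  8 | W B1 → L1 miss [D]
  9 | W B1 → L1 hit [D]

DIRTY = [1, 2]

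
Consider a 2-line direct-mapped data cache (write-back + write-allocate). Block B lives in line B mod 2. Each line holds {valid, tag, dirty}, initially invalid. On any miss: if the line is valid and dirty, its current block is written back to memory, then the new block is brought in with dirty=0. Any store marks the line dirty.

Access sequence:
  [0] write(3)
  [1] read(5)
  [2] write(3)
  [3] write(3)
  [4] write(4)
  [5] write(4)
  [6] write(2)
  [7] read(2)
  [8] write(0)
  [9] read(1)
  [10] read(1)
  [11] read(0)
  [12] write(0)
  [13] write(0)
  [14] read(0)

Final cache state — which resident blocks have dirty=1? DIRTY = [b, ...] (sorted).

  0 | W B3 → L1 miss [D]
  1 | R B5 → L1 miss wb→B3 [-]
  2 | W B3 → L1 miss [D]
  3 | W B3 → L1 hit [D]
  4 | W B4 → L0 miss [D]
  5 | W B4 → L0 hit [D]
  6 | W B2 → L0 miss wb→B4 [D]
  7 | R B2 → L0 hit [D]
  8 | W B0 → L0 miss wb→B2 [D]
  9 | R B1 → L1 miss wb→B3 [-]
  10 | R B1 → L1 hit [-]
  11 | R B0 → L0 hit [D]
  12 | W B0 → L0 hit [D]
  13 | W B0 → L0 hit [D]
  14 | R B0 → L0 hit [D]

DIRTY = [0]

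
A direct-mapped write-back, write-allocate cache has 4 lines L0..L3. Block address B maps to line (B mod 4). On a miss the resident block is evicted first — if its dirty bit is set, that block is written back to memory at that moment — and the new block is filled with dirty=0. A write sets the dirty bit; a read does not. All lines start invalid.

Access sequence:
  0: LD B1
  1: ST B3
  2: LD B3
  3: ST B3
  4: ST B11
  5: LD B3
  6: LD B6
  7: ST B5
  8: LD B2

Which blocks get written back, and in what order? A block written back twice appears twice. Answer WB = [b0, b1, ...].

  0 | R B1 → L1 miss [-]
  1 | W B3 → L3 miss [D]
  2 | R B3 → L3 hit [D]
  3 | W B3 → L3 hit [D]
  4 | W B11 → L3 miss wb→B3 [D]
  5 | R B3 → L3 miss wb→B11 [-]
  6 | R B6 → L2 miss [-]
  7 | W B5 → L1 miss [D]
  8 | R B2 → L2 miss [-]

WB = [3, 11]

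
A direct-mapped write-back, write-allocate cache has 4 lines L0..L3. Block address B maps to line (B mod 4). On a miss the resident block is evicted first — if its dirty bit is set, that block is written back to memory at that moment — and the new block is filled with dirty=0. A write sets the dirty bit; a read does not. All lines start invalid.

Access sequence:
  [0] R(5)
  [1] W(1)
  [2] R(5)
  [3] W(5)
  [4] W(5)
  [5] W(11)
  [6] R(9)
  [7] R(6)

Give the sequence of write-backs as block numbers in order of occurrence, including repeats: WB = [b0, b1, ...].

  0 | R B5 → L1 miss [-]
  1 | W B1 → L1 miss [D]
  2 | R B5 → L1 miss wb→B1 [-]
  3 | W B5 → L1 hit [D]
  4 | W B5 → L1 hit [D]
  5 | W B11 → L3 miss [D]
  6 | R B9 → L1 miss wb→B5 [-]
  7 | R B6 → L2 miss [-]

WB = [1, 5]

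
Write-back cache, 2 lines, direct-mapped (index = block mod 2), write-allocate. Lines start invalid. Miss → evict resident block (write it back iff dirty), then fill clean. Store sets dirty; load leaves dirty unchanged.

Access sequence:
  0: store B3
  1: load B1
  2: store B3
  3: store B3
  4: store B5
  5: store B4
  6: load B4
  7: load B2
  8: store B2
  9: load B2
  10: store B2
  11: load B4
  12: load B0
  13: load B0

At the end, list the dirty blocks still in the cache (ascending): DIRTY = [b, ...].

  0 | W B3 → L1 miss [D]
  1 | R B1 → L1 miss wb→B3 [-]
  2 | W B3 → L1 miss [D]
  3 | W B3 → L1 hit [D]
  4 | W B5 → L1 miss wb→B3 [D]
  5 | W B4 → L0 miss [D]
  6 | R B4 → L0 hit [D]
  7 | R B2 → L0 miss wb→B4 [-]
  8 | W B2 → L0 hit [D]
  9 | R B2 → L0 hit [D]
  10 | W B2 → L0 hit [D]
  11 | R B4 → L0 miss wb→B2 [-]
  12 | R B0 → L0 miss [-]
  13 | R B0 → L0 hit [-]

DIRTY = [5]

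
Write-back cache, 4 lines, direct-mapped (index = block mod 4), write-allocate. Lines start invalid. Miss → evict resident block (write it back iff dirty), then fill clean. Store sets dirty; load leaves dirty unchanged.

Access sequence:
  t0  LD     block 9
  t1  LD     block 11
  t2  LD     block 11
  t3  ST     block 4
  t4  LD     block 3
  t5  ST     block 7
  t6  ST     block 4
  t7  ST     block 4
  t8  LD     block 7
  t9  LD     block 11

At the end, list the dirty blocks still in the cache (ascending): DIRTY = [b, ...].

DIRTY = [4]

0: R B9 -> L1 miss  d=-]
1: R B11 -> L3 miss  d=-]
2: R B11 -> L3 hit  d=-]
3: W B4 -> L0 miss  d=D]
4: R B3 -> L3 miss  d=-]
5: W B7 -> L3 miss  d=D]
6: W B4 -> L0 hit  d=D]
7: W B4 -> L0 hit  d=D]
8: R B7 -> L3 hit  d=D]
9: R B11 -> L3 miss wb->B7  d=-]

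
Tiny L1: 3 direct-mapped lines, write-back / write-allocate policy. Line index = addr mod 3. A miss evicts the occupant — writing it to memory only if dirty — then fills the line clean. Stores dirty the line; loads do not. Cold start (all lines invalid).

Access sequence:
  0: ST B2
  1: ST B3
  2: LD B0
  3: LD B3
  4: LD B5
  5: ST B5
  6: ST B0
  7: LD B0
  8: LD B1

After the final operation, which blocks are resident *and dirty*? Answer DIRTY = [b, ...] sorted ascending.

DIRTY = [0, 5]

0: W B2 -> L2 miss  d=D]
1: W B3 -> L0 miss  d=D]
2: R B0 -> L0 miss wb->B3  d=-]
3: R B3 -> L0 miss  d=-]
4: R B5 -> L2 miss wb->B2  d=-]
5: W B5 -> L2 hit  d=D]
6: W B0 -> L0 miss  d=D]
7: R B0 -> L0 hit  d=D]
8: R B1 -> L1 miss  d=-]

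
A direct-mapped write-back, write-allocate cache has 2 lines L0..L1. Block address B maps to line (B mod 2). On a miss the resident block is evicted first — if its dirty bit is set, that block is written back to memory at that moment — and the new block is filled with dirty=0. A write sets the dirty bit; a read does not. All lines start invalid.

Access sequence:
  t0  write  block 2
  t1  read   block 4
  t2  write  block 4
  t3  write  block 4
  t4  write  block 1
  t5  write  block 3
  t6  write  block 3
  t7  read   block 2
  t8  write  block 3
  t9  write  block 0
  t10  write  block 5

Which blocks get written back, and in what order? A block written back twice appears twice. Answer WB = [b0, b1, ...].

0: W B2 -> L0 miss  d=D]
1: R B4 -> L0 miss wb->B2  d=-]
2: W B4 -> L0 hit  d=D]
3: W B4 -> L0 hit  d=D]
4: W B1 -> L1 miss  d=D]
5: W B3 -> L1 miss wb->B1  d=D]
6: W B3 -> L1 hit  d=D]
7: R B2 -> L0 miss wb->B4  d=-]
8: W B3 -> L1 hit  d=D]
9: W B0 -> L0 miss  d=D]
10: W B5 -> L1 miss wb->B3  d=D]

WB = [2, 1, 4, 3]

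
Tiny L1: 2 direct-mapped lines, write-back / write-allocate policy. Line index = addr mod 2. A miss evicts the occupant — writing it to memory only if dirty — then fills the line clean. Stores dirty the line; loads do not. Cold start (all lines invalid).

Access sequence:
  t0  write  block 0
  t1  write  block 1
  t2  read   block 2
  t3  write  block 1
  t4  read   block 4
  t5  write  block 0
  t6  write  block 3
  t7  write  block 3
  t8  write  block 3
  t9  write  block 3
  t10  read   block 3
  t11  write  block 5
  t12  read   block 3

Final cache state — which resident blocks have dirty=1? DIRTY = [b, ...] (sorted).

0: W B0 → L0 miss [D]
1: W B1 → L1 miss [D]
2: R B2 → L0 miss wb→B0 [-]
3: W B1 → L1 hit [D]
4: R B4 → L0 miss [-]
5: W B0 → L0 miss [D]
6: W B3 → L1 miss wb→B1 [D]
7: W B3 → L1 hit [D]
8: W B3 → L1 hit [D]
9: W B3 → L1 hit [D]
10: R B3 → L1 hit [D]
11: W B5 → L1 miss wb→B3 [D]
12: R B3 → L1 miss wb→B5 [-]

DIRTY = [0]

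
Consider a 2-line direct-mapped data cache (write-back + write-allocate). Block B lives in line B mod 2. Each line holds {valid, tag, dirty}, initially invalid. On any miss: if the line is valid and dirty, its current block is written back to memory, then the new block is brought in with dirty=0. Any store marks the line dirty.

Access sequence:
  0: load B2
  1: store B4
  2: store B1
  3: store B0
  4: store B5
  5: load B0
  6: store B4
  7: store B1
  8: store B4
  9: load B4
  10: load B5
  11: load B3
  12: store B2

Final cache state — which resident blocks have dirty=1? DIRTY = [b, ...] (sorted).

  0 | R B2 → L0 miss [-]
  1 | W B4 → L0 miss [D]
  2 | W B1 → L1 miss [D]
  3 | W B0 → L0 miss wb→B4 [D]
  4 | W B5 → L1 miss wb→B1 [D]
  5 | R B0 → L0 hit [D]
  6 | W B4 → L0 miss wb→B0 [D]
  7 | W B1 → L1 miss wb→B5 [D]
  8 | W B4 → L0 hit [D]
  9 | R B4 → L0 hit [D]
  10 | R B5 → L1 miss wb→B1 [-]
  11 | R B3 → L1 miss [-]
  12 | W B2 → L0 miss wb→B4 [D]

DIRTY = [2]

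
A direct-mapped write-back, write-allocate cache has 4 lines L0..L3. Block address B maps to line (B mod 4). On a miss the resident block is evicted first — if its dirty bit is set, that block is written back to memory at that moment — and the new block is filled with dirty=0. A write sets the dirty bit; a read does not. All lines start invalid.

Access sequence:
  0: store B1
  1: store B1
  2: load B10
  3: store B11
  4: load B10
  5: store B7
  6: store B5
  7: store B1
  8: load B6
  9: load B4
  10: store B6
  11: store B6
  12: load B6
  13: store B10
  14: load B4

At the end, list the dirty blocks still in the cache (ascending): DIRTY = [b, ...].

DIRTY = [1, 7, 10]

0: W B1 → L1 miss [D]
1: W B1 → L1 hit [D]
2: R B10 → L2 miss [-]
3: W B11 → L3 miss [D]
4: R B10 → L2 hit [-]
5: W B7 → L3 miss wb→B11 [D]
6: W B5 → L1 miss wb→B1 [D]
7: W B1 → L1 miss wb→B5 [D]
8: R B6 → L2 miss [-]
9: R B4 → L0 miss [-]
10: W B6 → L2 hit [D]
11: W B6 → L2 hit [D]
12: R B6 → L2 hit [D]
13: W B10 → L2 miss wb→B6 [D]
14: R B4 → L0 hit [-]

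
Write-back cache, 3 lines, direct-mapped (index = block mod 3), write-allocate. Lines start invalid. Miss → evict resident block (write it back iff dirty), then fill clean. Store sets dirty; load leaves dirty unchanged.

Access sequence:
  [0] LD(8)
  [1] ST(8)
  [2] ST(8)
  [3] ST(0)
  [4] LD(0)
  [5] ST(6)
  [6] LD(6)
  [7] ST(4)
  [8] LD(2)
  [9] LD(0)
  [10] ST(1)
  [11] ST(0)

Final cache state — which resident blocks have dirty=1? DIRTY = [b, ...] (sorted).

0: R B8 -> L2 miss  d=-]
1: W B8 -> L2 hit  d=D]
2: W B8 -> L2 hit  d=D]
3: W B0 -> L0 miss  d=D]
4: R B0 -> L0 hit  d=D]
5: W B6 -> L0 miss wb->B0  d=D]
6: R B6 -> L0 hit  d=D]
7: W B4 -> L1 miss  d=D]
8: R B2 -> L2 miss wb->B8  d=-]
9: R B0 -> L0 miss wb->B6  d=-]
10: W B1 -> L1 miss wb->B4  d=D]
11: W B0 -> L0 hit  d=D]

DIRTY = [0, 1]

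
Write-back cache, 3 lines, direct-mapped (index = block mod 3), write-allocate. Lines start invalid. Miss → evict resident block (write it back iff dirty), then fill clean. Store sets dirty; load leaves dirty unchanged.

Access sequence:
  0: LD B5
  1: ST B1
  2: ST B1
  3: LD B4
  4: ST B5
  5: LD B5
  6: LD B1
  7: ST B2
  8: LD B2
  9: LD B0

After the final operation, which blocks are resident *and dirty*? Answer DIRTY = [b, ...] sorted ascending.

  0 | R B5 → L2 miss [-]
  1 | W B1 → L1 miss [D]
  2 | W B1 → L1 hit [D]
  3 | R B4 → L1 miss wb→B1 [-]
  4 | W B5 → L2 hit [D]
  5 | R B5 → L2 hit [D]
  6 | R B1 → L1 miss [-]
  7 | W B2 → L2 miss wb→B5 [D]
  8 | R B2 → L2 hit [D]
  9 | R B0 → L0 miss [-]

DIRTY = [2]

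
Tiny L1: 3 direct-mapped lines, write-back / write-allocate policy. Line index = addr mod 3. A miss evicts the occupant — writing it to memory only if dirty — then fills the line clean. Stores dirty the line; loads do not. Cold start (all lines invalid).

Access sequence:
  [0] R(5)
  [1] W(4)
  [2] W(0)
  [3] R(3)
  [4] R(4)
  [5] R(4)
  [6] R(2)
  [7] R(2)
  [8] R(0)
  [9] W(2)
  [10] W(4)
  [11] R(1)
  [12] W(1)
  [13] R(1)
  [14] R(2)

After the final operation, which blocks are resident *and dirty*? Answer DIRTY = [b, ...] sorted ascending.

DIRTY = [1, 2]

0: R B5 -> L2 miss  d=-]
1: W B4 -> L1 miss  d=D]
2: W B0 -> L0 miss  d=D]
3: R B3 -> L0 miss wb->B0  d=-]
4: R B4 -> L1 hit  d=D]
5: R B4 -> L1 hit  d=D]
6: R B2 -> L2 miss  d=-]
7: R B2 -> L2 hit  d=-]
8: R B0 -> L0 miss  d=-]
9: W B2 -> L2 hit  d=D]
10: W B4 -> L1 hit  d=D]
11: R B1 -> L1 miss wb->B4  d=-]
12: W B1 -> L1 hit  d=D]
13: R B1 -> L1 hit  d=D]
14: R B2 -> L2 hit  d=D]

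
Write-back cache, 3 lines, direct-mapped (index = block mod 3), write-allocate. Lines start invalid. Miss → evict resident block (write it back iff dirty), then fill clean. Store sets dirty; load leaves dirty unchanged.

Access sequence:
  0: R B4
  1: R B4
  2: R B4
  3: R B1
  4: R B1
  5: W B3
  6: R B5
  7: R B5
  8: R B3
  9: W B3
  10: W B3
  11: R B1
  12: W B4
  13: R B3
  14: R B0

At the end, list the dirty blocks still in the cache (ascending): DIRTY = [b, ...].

DIRTY = [4]

  0 | R B4 → L1 miss [-]
  1 | R B4 → L1 hit [-]
  2 | R B4 → L1 hit [-]
  3 | R B1 → L1 miss [-]
  4 | R B1 → L1 hit [-]
  5 | W B3 → L0 miss [D]
  6 | R B5 → L2 miss [-]
  7 | R B5 → L2 hit [-]
  8 | R B3 → L0 hit [D]
  9 | W B3 → L0 hit [D]
  10 | W B3 → L0 hit [D]
  11 | R B1 → L1 hit [-]
  12 | W B4 → L1 miss [D]
  13 | R B3 → L0 hit [D]
  14 | R B0 → L0 miss wb→B3 [-]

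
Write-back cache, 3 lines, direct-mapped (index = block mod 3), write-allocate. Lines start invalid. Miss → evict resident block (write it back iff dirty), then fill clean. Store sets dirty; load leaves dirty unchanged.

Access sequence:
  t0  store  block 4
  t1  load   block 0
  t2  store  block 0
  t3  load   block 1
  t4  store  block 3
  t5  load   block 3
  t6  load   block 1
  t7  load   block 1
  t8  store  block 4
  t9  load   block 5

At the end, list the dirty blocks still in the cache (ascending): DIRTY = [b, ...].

DIRTY = [3, 4]

0: W B4 -> L1 miss  d=D]
1: R B0 -> L0 miss  d=-]
2: W B0 -> L0 hit  d=D]
3: R B1 -> L1 miss wb->B4  d=-]
4: W B3 -> L0 miss wb->B0  d=D]
5: R B3 -> L0 hit  d=D]
6: R B1 -> L1 hit  d=-]
7: R B1 -> L1 hit  d=-]
8: W B4 -> L1 miss  d=D]
9: R B5 -> L2 miss  d=-]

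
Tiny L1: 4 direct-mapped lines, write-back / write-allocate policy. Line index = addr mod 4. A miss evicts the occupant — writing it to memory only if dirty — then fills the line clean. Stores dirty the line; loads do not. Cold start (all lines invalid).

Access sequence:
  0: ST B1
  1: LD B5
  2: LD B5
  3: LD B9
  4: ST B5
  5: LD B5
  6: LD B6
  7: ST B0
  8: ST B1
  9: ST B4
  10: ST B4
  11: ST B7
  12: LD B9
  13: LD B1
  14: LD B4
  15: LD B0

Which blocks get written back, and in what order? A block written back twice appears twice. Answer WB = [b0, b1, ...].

WB = [1, 5, 0, 1, 4]

0: W B1 -> L1 miss  d=D]
1: R B5 -> L1 miss wb->B1  d=-]
2: R B5 -> L1 hit  d=-]
3: R B9 -> L1 miss  d=-]
4: W B5 -> L1 miss  d=D]
5: R B5 -> L1 hit  d=D]
6: R B6 -> L2 miss  d=-]
7: W B0 -> L0 miss  d=D]
8: W B1 -> L1 miss wb->B5  d=D]
9: W B4 -> L0 miss wb->B0  d=D]
10: W B4 -> L0 hit  d=D]
11: W B7 -> L3 miss  d=D]
12: R B9 -> L1 miss wb->B1  d=-]
13: R B1 -> L1 miss  d=-]
14: R B4 -> L0 hit  d=D]
15: R B0 -> L0 miss wb->B4  d=-]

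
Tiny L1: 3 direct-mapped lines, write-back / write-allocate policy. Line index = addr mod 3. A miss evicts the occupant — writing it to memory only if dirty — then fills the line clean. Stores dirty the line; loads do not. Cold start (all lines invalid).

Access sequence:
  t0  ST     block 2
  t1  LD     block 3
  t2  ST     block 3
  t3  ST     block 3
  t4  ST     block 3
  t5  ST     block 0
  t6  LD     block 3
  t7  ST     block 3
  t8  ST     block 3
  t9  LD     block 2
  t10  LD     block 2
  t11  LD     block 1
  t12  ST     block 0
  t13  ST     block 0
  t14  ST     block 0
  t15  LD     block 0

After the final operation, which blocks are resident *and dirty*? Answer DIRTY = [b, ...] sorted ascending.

0: W B2 -> L2 miss  d=D]
1: R B3 -> L0 miss  d=-]
2: W B3 -> L0 hit  d=D]
3: W B3 -> L0 hit  d=D]
4: W B3 -> L0 hit  d=D]
5: W B0 -> L0 miss wb->B3  d=D]
6: R B3 -> L0 miss wb->B0  d=-]
7: W B3 -> L0 hit  d=D]
8: W B3 -> L0 hit  d=D]
9: R B2 -> L2 hit  d=D]
10: R B2 -> L2 hit  d=D]
11: R B1 -> L1 miss  d=-]
12: W B0 -> L0 miss wb->B3  d=D]
13: W B0 -> L0 hit  d=D]
14: W B0 -> L0 hit  d=D]
15: R B0 -> L0 hit  d=D]

DIRTY = [0, 2]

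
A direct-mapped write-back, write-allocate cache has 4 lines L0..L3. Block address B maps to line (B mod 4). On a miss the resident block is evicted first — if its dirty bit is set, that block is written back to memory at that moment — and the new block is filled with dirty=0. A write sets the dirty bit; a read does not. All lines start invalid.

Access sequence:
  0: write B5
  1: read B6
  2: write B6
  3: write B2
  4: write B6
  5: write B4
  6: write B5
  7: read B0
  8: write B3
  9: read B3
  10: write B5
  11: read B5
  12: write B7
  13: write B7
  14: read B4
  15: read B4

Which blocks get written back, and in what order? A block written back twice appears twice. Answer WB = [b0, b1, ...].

WB = [6, 2, 4, 3]

0: W B5 -> L1 miss  d=D]
1: R B6 -> L2 miss  d=-]
2: W B6 -> L2 hit  d=D]
3: W B2 -> L2 miss wb->B6  d=D]
4: W B6 -> L2 miss wb->B2  d=D]
5: W B4 -> L0 miss  d=D]
6: W B5 -> L1 hit  d=D]
7: R B0 -> L0 miss wb->B4  d=-]
8: W B3 -> L3 miss  d=D]
9: R B3 -> L3 hit  d=D]
10: W B5 -> L1 hit  d=D]
11: R B5 -> L1 hit  d=D]
12: W B7 -> L3 miss wb->B3  d=D]
13: W B7 -> L3 hit  d=D]
14: R B4 -> L0 miss  d=-]
15: R B4 -> L0 hit  d=-]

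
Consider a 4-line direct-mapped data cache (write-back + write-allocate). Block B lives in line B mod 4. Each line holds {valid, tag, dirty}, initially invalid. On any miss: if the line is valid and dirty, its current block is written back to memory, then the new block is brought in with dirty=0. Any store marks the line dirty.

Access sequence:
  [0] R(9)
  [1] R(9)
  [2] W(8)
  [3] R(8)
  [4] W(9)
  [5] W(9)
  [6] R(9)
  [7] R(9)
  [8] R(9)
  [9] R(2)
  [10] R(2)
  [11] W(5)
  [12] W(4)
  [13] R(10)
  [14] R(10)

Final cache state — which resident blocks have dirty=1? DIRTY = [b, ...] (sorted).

DIRTY = [4, 5]

  0 | R B9 → L1 miss [-]
  1 | R B9 → L1 hit [-]
  2 | W B8 → L0 miss [D]
  3 | R B8 → L0 hit [D]
  4 | W B9 → L1 hit [D]
  5 | W B9 → L1 hit [D]
  6 | R B9 → L1 hit [D]
  7 | R B9 → L1 hit [D]
  8 | R B9 → L1 hit [D]
  9 | R B2 → L2 miss [-]
  10 | R B2 → L2 hit [-]
  11 | W B5 → L1 miss wb→B9 [D]
  12 | W B4 → L0 miss wb→B8 [D]
  13 | R B10 → L2 miss [-]
  14 | R B10 → L2 hit [-]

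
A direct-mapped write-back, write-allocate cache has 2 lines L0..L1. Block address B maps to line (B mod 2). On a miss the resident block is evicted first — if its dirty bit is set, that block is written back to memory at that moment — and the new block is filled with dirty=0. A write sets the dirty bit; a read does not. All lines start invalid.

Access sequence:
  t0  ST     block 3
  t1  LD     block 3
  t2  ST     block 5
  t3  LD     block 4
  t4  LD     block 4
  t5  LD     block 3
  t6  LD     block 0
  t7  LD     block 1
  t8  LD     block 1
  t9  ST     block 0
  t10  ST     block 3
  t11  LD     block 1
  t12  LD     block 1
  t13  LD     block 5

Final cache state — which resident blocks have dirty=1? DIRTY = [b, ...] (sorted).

0: W B3 → L1 miss [D]
1: R B3 → L1 hit [D]
2: W B5 → L1 miss wb→B3 [D]
3: R B4 → L0 miss [-]
4: R B4 → L0 hit [-]
5: R B3 → L1 miss wb→B5 [-]
6: R B0 → L0 miss [-]
7: R B1 → L1 miss [-]
8: R B1 → L1 hit [-]
9: W B0 → L0 hit [D]
10: W B3 → L1 miss [D]
11: R B1 → L1 miss wb→B3 [-]
12: R B1 → L1 hit [-]
13: R B5 → L1 miss [-]

DIRTY = [0]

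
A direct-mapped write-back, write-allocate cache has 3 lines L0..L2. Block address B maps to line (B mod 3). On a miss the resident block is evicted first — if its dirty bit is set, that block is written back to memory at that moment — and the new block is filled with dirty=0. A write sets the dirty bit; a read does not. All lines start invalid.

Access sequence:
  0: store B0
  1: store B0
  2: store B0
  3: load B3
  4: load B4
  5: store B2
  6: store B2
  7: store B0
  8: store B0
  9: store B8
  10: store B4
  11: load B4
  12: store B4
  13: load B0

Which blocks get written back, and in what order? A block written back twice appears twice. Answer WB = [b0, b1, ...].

WB = [0, 2]

  0 | W B0 → L0 miss [D]
  1 | W B0 → L0 hit [D]
  2 | W B0 → L0 hit [D]
  3 | R B3 → L0 miss wb→B0 [-]
  4 | R B4 → L1 miss [-]
  5 | W B2 → L2 miss [D]
  6 | W B2 → L2 hit [D]
  7 | W B0 → L0 miss [D]
  8 | W B0 → L0 hit [D]
  9 | W B8 → L2 miss wb→B2 [D]
  10 | W B4 → L1 hit [D]
  11 | R B4 → L1 hit [D]
  12 | W B4 → L1 hit [D]
  13 | R B0 → L0 hit [D]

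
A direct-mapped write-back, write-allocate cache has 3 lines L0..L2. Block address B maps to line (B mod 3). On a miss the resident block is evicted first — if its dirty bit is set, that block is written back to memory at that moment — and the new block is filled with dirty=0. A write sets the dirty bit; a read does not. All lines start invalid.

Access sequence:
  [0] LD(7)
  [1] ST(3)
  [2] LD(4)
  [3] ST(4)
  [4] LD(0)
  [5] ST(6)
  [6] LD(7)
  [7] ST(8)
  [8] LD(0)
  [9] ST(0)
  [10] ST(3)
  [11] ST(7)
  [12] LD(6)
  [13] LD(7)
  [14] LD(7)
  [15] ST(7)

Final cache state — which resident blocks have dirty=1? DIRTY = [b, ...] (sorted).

DIRTY = [7, 8]

0: R B7 → L1 miss [-]
1: W B3 → L0 miss [D]
2: R B4 → L1 miss [-]
3: W B4 → L1 hit [D]
4: R B0 → L0 miss wb→B3 [-]
5: W B6 → L0 miss [D]
6: R B7 → L1 miss wb→B4 [-]
7: W B8 → L2 miss [D]
8: R B0 → L0 miss wb→B6 [-]
9: W B0 → L0 hit [D]
10: W B3 → L0 miss wb→B0 [D]
11: W B7 → L1 hit [D]
12: R B6 → L0 miss wb→B3 [-]
13: R B7 → L1 hit [D]
14: R B7 → L1 hit [D]
15: W B7 → L1 hit [D]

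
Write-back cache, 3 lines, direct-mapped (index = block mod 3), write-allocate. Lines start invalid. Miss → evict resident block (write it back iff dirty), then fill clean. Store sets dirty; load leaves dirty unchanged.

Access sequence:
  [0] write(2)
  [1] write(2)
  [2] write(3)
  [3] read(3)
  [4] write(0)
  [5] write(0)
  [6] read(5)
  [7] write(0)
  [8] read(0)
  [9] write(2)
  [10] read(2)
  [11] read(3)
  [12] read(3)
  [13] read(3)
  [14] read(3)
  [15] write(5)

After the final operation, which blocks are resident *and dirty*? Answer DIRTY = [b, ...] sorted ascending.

  0 | W B2 → L2 miss [D]
  1 | W B2 → L2 hit [D]
  2 | W B3 → L0 miss [D]
  3 | R B3 → L0 hit [D]
  4 | W B0 → L0 miss wb→B3 [D]
  5 | W B0 → L0 hit [D]
  6 | R B5 → L2 miss wb→B2 [-]
  7 | W B0 → L0 hit [D]
  8 | R B0 → L0 hit [D]
  9 | W B2 → L2 miss [D]
  10 | R B2 → L2 hit [D]
  11 | R B3 → L0 miss wb→B0 [-]
  12 | R B3 → L0 hit [-]
  13 | R B3 → L0 hit [-]
  14 | R B3 → L0 hit [-]
  15 | W B5 → L2 miss wb→B2 [D]

DIRTY = [5]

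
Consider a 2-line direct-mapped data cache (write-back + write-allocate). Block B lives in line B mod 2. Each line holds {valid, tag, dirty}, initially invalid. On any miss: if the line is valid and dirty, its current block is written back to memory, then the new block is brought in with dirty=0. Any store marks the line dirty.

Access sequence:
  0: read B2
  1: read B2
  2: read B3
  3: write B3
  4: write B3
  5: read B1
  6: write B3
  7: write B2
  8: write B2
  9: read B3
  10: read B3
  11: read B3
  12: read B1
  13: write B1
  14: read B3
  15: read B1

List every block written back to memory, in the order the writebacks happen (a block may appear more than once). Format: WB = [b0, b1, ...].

WB = [3, 3, 1]

0: R B2 -> L0 miss  d=-]
1: R B2 -> L0 hit  d=-]
2: R B3 -> L1 miss  d=-]
3: W B3 -> L1 hit  d=D]
4: W B3 -> L1 hit  d=D]
5: R B1 -> L1 miss wb->B3  d=-]
6: W B3 -> L1 miss  d=D]
7: W B2 -> L0 hit  d=D]
8: W B2 -> L0 hit  d=D]
9: R B3 -> L1 hit  d=D]
10: R B3 -> L1 hit  d=D]
11: R B3 -> L1 hit  d=D]
12: R B1 -> L1 miss wb->B3  d=-]
13: W B1 -> L1 hit  d=D]
14: R B3 -> L1 miss wb->B1  d=-]
15: R B1 -> L1 miss  d=-]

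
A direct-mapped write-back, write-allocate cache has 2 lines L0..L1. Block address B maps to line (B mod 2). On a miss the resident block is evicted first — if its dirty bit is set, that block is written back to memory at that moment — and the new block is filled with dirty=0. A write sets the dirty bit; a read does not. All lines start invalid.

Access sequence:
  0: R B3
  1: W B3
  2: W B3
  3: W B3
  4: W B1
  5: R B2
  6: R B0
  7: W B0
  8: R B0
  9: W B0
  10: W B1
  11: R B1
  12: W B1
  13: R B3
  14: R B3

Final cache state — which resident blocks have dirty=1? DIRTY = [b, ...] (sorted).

  0 | R B3 → L1 miss [-]
  1 | W B3 → L1 hit [D]
  2 | W B3 → L1 hit [D]
  3 | W B3 → L1 hit [D]
  4 | W B1 → L1 miss wb→B3 [D]
  5 | R B2 → L0 miss [-]
  6 | R B0 → L0 miss [-]
  7 | W B0 → L0 hit [D]
  8 | R B0 → L0 hit [D]
  9 | W B0 → L0 hit [D]
  10 | W B1 → L1 hit [D]
  11 | R B1 → L1 hit [D]
  12 | W B1 → L1 hit [D]
  13 | R B3 → L1 miss wb→B1 [-]
  14 | R B3 → L1 hit [-]

DIRTY = [0]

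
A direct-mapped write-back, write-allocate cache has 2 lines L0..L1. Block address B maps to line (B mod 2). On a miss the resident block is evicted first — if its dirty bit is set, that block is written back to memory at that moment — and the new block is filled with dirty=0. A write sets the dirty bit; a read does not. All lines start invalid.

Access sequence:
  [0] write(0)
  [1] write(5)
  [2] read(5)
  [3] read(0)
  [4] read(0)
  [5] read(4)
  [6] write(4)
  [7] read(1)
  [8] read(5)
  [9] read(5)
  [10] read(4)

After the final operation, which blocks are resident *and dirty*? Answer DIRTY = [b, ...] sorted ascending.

0: W B0 -> L0 miss  d=D]
1: W B5 -> L1 miss  d=D]
2: R B5 -> L1 hit  d=D]
3: R B0 -> L0 hit  d=D]
4: R B0 -> L0 hit  d=D]
5: R B4 -> L0 miss wb->B0  d=-]
6: W B4 -> L0 hit  d=D]
7: R B1 -> L1 miss wb->B5  d=-]
8: R B5 -> L1 miss  d=-]
9: R B5 -> L1 hit  d=-]
10: R B4 -> L0 hit  d=D]

DIRTY = [4]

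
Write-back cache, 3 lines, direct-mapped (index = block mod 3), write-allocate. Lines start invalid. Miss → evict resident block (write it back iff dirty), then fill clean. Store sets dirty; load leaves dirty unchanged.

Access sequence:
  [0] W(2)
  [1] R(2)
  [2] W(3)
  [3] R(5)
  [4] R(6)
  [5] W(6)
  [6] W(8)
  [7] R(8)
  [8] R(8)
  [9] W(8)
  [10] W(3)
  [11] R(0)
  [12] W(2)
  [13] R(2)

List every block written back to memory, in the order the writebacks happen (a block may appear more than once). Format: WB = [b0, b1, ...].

WB = [2, 3, 6, 3, 8]

0: W B2 → L2 miss [D]
1: R B2 → L2 hit [D]
2: W B3 → L0 miss [D]
3: R B5 → L2 miss wb→B2 [-]
4: R B6 → L0 miss wb→B3 [-]
5: W B6 → L0 hit [D]
6: W B8 → L2 miss [D]
7: R B8 → L2 hit [D]
8: R B8 → L2 hit [D]
9: W B8 → L2 hit [D]
10: W B3 → L0 miss wb→B6 [D]
11: R B0 → L0 miss wb→B3 [-]
12: W B2 → L2 miss wb→B8 [D]
13: R B2 → L2 hit [D]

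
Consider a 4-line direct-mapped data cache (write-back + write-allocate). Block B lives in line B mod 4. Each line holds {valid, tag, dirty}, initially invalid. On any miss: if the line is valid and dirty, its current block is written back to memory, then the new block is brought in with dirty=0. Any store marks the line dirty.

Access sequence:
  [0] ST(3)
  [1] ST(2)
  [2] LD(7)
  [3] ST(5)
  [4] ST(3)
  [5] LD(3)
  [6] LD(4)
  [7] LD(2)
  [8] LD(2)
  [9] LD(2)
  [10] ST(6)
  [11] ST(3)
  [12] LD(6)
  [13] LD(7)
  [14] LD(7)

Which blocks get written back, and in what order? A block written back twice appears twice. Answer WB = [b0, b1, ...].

WB = [3, 2, 3]

  0 | W B3 → L3 miss [D]
  1 | W B2 → L2 miss [D]
  2 | R B7 → L3 miss wb→B3 [-]
  3 | W B5 → L1 miss [D]
  4 | W B3 → L3 miss [D]
  5 | R B3 → L3 hit [D]
  6 | R B4 → L0 miss [-]
  7 | R B2 → L2 hit [D]
  8 | R B2 → L2 hit [D]
  9 | R B2 → L2 hit [D]
  10 | W B6 → L2 miss wb→B2 [D]
  11 | W B3 → L3 hit [D]
  12 | R B6 → L2 hit [D]
  13 | R B7 → L3 miss wb→B3 [-]
  14 | R B7 → L3 hit [-]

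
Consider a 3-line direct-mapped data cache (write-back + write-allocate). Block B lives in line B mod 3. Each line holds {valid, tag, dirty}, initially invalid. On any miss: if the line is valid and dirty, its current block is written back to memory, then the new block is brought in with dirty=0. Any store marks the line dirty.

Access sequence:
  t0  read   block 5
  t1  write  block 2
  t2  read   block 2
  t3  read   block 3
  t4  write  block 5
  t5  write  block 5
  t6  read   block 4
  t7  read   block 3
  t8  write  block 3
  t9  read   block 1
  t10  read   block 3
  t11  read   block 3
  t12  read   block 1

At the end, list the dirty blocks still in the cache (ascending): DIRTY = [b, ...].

DIRTY = [3, 5]

  0 | R B5 → L2 miss [-]
  1 | W B2 → L2 miss [D]
  2 | R B2 → L2 hit [D]
  3 | R B3 → L0 miss [-]
  4 | W B5 → L2 miss wb→B2 [D]
  5 | W B5 → L2 hit [D]
  6 | R B4 → L1 miss [-]
  7 | R B3 → L0 hit [-]
  8 | W B3 → L0 hit [D]
  9 | R B1 → L1 miss [-]
  10 | R B3 → L0 hit [D]
  11 | R B3 → L0 hit [D]
  12 | R B1 → L1 hit [-]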